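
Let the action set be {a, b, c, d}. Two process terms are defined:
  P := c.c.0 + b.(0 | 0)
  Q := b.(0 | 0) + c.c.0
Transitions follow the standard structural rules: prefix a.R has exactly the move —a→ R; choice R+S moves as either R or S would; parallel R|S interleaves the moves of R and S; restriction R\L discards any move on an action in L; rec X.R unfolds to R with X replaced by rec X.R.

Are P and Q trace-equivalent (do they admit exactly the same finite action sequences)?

YES

LTS(P): 4 reachable states
  m0 = c.c.0 + b.(0 | 0) → ··b··> m1, ··c··> m2
  m1 = 0 | 0 → ∅
  m2 = c.0 → ··c··> m3
  m3 = 0 → ∅
LTS(Q): 4 reachable states
  n0 = b.(0 | 0) + c.c.0 → ··b··> n1, ··c··> n2
  n1 = 0 | 0 → ∅
  n2 = c.0 → ··c··> n3
  n3 = 0 → ∅
Partition-refinement fixed point:
  B0 = {m0, n0}
  B1 = {m2, n2}
  B2 = {m1, m3, n1, n3}
m0 ∈ B0, n0 ∈ B0 → same block
Bisimilar ⇒ trace-equivalent.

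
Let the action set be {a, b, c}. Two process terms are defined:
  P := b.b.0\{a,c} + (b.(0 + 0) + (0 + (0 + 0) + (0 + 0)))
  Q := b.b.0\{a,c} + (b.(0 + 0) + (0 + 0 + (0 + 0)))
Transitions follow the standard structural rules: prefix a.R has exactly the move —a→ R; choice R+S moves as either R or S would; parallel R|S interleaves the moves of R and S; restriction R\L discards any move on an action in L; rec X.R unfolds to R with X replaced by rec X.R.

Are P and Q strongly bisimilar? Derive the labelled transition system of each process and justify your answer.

Reachable graph of P (4 states):
  u0 = b.b.0\{a,c} + (b.(0 + 0) + (0 + (0 + 0) + (0 + 0))) ⊢ -b-> u1, -b-> u2
  u1 = 0 + 0 ⊢ (no moves)
  u2 = b.0\{a,c} ⊢ -b-> u3
  u3 = 0\{a,c} ⊢ (no moves)
Reachable graph of Q (4 states):
  v0 = b.b.0\{a,c} + (b.(0 + 0) + (0 + 0 + (0 + 0))) ⊢ -b-> v1, -b-> v2
  v1 = 0 + 0 ⊢ (no moves)
  v2 = b.0\{a,c} ⊢ -b-> v3
  v3 = 0\{a,c} ⊢ (no moves)
Bisimilarity quotient blocks:
  B0 = {u0, v0}
  B1 = {u2, v2}
  B2 = {u1, u3, v1, v3}
u0 ∈ B0, v0 ∈ B0 → same block

YES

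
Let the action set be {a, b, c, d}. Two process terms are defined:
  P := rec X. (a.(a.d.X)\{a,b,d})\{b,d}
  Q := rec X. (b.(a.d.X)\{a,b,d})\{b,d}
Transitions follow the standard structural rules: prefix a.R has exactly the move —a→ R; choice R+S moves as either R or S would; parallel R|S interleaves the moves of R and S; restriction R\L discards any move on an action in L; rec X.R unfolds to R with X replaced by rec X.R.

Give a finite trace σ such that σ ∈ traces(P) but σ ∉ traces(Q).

P's transition system — 2 states:
  u0 = rec X. (a.(a.d.X)\{a,b,d})\{b,d} :: -a-> u1
  u1 = (a.d.(rec X. (a.(a.d.X)\{a,b,d})\{b,d}))\{a,b,d}\{b,d} :: stopped
Q's transition system — 1 states:
  v0 = rec X. (b.(a.d.X)\{a,b,d})\{b,d} :: stopped
Executing a from P (initial set {u0}):
  after a @ step 1: {u1}
  P completes σ.
Executing a from Q (initial set {v0}):
  after a @ step 1: ∅ (Q stuck)

a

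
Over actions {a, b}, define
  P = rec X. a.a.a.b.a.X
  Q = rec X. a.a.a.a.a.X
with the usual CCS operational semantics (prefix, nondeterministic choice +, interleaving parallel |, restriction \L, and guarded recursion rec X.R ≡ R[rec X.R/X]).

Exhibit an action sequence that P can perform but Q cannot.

aaab

Reachable graph of P (5 states):
  s0 = rec X. a.a.a.b.a.X ⊢ ··a··> s1
  s1 = a.a.b.a.(rec X. a.a.a.b.a.X) ⊢ ··a··> s2
  s2 = a.b.a.(rec X. a.a.a.b.a.X) ⊢ ··a··> s3
  s3 = b.a.(rec X. a.a.a.b.a.X) ⊢ ··b··> s4
  s4 = a.(rec X. a.a.a.b.a.X) ⊢ ··a··> s0
Reachable graph of Q (5 states):
  t0 = rec X. a.a.a.a.a.X ⊢ ··a··> t1
  t1 = a.a.a.a.(rec X. a.a.a.a.a.X) ⊢ ··a··> t2
  t2 = a.a.a.(rec X. a.a.a.a.a.X) ⊢ ··a··> t3
  t3 = a.a.(rec X. a.a.a.a.a.X) ⊢ ··a··> t4
  t4 = a.(rec X. a.a.a.a.a.X) ⊢ ··a··> t0
Trace ⟨aaab⟩ through P, begin at {s0}:
  step 1 (a): {s1}
  step 2 (a): {s2}
  step 3 (a): {s3}
  step 4 (b): {s4}
  — P admits the full trace.
Trace ⟨aaab⟩ through Q, begin at {t0}:
  step 1 (a): {t1}
  step 2 (a): {t2}
  step 3 (a): {t3}
  step 4 (b): no successor for Q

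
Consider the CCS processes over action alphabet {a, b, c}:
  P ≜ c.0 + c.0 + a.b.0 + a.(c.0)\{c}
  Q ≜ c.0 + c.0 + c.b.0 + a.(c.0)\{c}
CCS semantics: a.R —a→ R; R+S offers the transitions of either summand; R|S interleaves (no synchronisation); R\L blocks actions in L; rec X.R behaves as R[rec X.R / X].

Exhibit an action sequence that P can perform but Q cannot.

Reachable graph of P (4 states):
  m0 = c.0 + c.0 + a.b.0 + a.(c.0)\{c} has moves ··a··> m1, ··a··> m2, ··c··> m3
  m1 = (c.0)\{c} has moves ·
  m2 = b.0 has moves ··b··> m3
  m3 = 0 has moves ·
Reachable graph of Q (4 states):
  n0 = c.0 + c.0 + c.b.0 + a.(c.0)\{c} has moves ··a··> n1, ··c··> n2, ··c··> n3
  n1 = (c.0)\{c} has moves ·
  n2 = 0 has moves ·
  n3 = b.0 has moves ··b··> n2
Trace ⟨ab⟩ through P, begin at {m0}:
  after a @ step 1: {m1, m2}
  after b @ step 2: {m3}
  P completes σ.
Trace ⟨ab⟩ through Q, begin at {n0}:
  after a @ step 1: {n1}
  after b @ step 2: ∅ (Q stuck)

ab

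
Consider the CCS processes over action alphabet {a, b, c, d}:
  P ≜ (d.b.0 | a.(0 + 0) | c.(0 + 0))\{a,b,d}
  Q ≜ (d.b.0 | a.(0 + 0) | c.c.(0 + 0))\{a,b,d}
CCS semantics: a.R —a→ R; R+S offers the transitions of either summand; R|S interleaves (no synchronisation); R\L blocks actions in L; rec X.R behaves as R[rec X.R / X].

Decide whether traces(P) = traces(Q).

Reachable graph of P (2 states):
  p0 = (d.b.0 | a.(0 + 0) | c.(0 + 0))\{a,b,d} | =c=> p1
  p1 = (d.b.0 | a.(0 + 0) | (0 + 0))\{a,b,d} | stopped
Reachable graph of Q (3 states):
  q0 = (d.b.0 | a.(0 + 0) | c.c.(0 + 0))\{a,b,d} | =c=> q1
  q1 = (d.b.0 | a.(0 + 0) | c.(0 + 0))\{a,b,d} | =c=> q2
  q2 = (d.b.0 | a.(0 + 0) | (0 + 0))\{a,b,d} | stopped
Executing cc from Q (initial set {q0}):
  step 1 (c): {q1}
  step 2 (c): {q2}
  Q completes σ.
Executing cc from P (initial set {p0}):
  step 1 (c): {p1}
  step 2 (c): ∅ (P stuck)

traces(P) ≠ traces(Q) — witness ⟨cc⟩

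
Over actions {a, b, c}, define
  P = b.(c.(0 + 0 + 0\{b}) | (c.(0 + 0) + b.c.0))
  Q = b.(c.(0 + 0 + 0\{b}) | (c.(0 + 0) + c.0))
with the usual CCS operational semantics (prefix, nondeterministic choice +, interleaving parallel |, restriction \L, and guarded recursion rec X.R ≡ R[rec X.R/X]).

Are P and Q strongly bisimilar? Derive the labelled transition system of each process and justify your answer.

P's transition system — 9 states:
  m0 = b.(c.(0 + 0 + 0\{b}) | (c.(0 + 0) + b.c.0)) :: -b-> m1
  m1 = c.(0 + 0 + 0\{b}) | (c.(0 + 0) + b.c.0) :: -b-> m2, -c-> m3, -c-> m4
  m2 = c.(0 + 0 + 0\{b}) | c.0 :: -c-> m5, -c-> m6
  m3 = (0 + 0 + 0\{b}) | (c.(0 + 0) + b.c.0) :: -b-> m5, -c-> m7
  m4 = c.(0 + 0 + 0\{b}) | (0 + 0) :: -c-> m7
  m5 = (0 + 0 + 0\{b}) | c.0 :: -c-> m8
  m6 = c.(0 + 0 + 0\{b}) | 0 :: -c-> m8
  m7 = (0 + 0 + 0\{b}) | (0 + 0) :: deadlocked
  m8 = (0 + 0 + 0\{b}) | 0 :: deadlocked
Q's transition system — 7 states:
  n0 = b.(c.(0 + 0 + 0\{b}) | (c.(0 + 0) + c.0)) :: -b-> n1
  n1 = c.(0 + 0 + 0\{b}) | (c.(0 + 0) + c.0) :: -c-> n2, -c-> n3, -c-> n4
  n2 = (0 + 0 + 0\{b}) | (c.(0 + 0) + c.0) :: -c-> n5, -c-> n6
  n3 = c.(0 + 0 + 0\{b}) | (0 + 0) :: -c-> n5
  n4 = c.(0 + 0 + 0\{b}) | 0 :: -c-> n6
  n5 = (0 + 0 + 0\{b}) | (0 + 0) :: deadlocked
  n6 = (0 + 0 + 0\{b}) | 0 :: deadlocked
Partition-refinement fixed point:
  B0 = {m0}
  B1 = {m1}
  B2 = {m3}
  B3 = {m7, m8, n5, n6}
  B4 = {m4, m5, m6, n2, n3, n4}
  B5 = {m2, n1}
  B6 = {n0}
m0 ∈ B0, n0 ∈ B6 → different blocks

not bisimilar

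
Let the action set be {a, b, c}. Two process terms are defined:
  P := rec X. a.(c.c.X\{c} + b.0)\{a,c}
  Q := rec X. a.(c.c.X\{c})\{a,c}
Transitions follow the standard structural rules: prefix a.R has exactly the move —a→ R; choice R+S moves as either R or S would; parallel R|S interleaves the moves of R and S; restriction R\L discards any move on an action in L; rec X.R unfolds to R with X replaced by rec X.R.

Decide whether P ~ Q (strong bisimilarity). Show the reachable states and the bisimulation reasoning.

P ≁ Q

P's transition system — 3 states:
  u0 = rec X. a.(c.c.X\{c} + b.0)\{a,c} has moves ··a··> u1
  u1 = (c.c.(rec X. a.(c.c.X\{c} + b.0)\{a,c})\{c} + b.0)\{a,c} has moves ··b··> u2
  u2 = 0\{a,c} has moves (no moves)
Q's transition system — 2 states:
  v0 = rec X. a.(c.c.X\{c})\{a,c} has moves ··a··> v1
  v1 = (c.c.(rec X. a.(c.c.X\{c})\{a,c})\{c})\{a,c} has moves (no moves)
Partition-refinement fixed point:
  B0 = {u0}
  B1 = {u1}
  B2 = {u2, v1}
  B3 = {v0}
u0 ∈ B0, v0 ∈ B3 → different blocks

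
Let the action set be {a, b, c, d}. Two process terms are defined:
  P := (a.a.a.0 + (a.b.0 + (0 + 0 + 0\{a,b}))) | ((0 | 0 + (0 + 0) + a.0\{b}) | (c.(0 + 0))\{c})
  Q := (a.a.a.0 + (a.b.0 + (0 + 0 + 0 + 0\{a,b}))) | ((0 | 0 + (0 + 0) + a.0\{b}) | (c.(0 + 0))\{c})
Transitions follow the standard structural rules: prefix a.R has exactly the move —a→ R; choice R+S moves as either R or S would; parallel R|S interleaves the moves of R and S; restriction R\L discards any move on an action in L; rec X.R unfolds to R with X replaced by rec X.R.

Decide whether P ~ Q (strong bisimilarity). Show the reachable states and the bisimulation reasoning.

P ~ Q

LTS(P): 10 reachable states
  u0 = (a.a.a.0 + (a.b.0 + (0 + 0 + 0\{a,b}))) | ((0 | 0 + (0 + 0) + a.0\{b}) | (c.(0 + 0))\{c}) → --a--▸ u1, --a--▸ u2, --a--▸ u3
  u1 = (a.a.a.0 + (a.b.0 + (0 + 0 + 0\{a,b}))) | (0\{b} | (c.(0 + 0))\{c}) → --a--▸ u4, --a--▸ u5
  u2 = a.a.0 | ((0 | 0 + (0 + 0) + a.0\{b}) | (c.(0 + 0))\{c}) → --a--▸ u4, --a--▸ u6
  u3 = b.0 | ((0 | 0 + (0 + 0) + a.0\{b}) | (c.(0 + 0))\{c}) → --a--▸ u5, --b--▸ u7
  u4 = a.a.0 | (0\{b} | (c.(0 + 0))\{c}) → --a--▸ u8
  u5 = b.0 | (0\{b} | (c.(0 + 0))\{c}) → --b--▸ u9
  u6 = a.0 | ((0 | 0 + (0 + 0) + a.0\{b}) | (c.(0 + 0))\{c}) → --a--▸ u7, --a--▸ u8
  u7 = 0 | ((0 | 0 + (0 + 0) + a.0\{b}) | (c.(0 + 0))\{c}) → --a--▸ u9
  u8 = a.0 | (0\{b} | (c.(0 + 0))\{c}) → --a--▸ u9
  u9 = 0 | (0\{b} | (c.(0 + 0))\{c}) → deadlocked
LTS(Q): 10 reachable states
  v0 = (a.a.a.0 + (a.b.0 + (0 + 0 + 0 + 0\{a,b}))) | ((0 | 0 + (0 + 0) + a.0\{b}) | (c.(0 + 0))\{c}) → --a--▸ v1, --a--▸ v2, --a--▸ v3
  v1 = (a.a.a.0 + (a.b.0 + (0 + 0 + 0 + 0\{a,b}))) | (0\{b} | (c.(0 + 0))\{c}) → --a--▸ v4, --a--▸ v5
  v2 = a.a.0 | ((0 | 0 + (0 + 0) + a.0\{b}) | (c.(0 + 0))\{c}) → --a--▸ v4, --a--▸ v6
  v3 = b.0 | ((0 | 0 + (0 + 0) + a.0\{b}) | (c.(0 + 0))\{c}) → --a--▸ v5, --b--▸ v7
  v4 = a.a.0 | (0\{b} | (c.(0 + 0))\{c}) → --a--▸ v8
  v5 = b.0 | (0\{b} | (c.(0 + 0))\{c}) → --b--▸ v9
  v6 = a.0 | ((0 | 0 + (0 + 0) + a.0\{b}) | (c.(0 + 0))\{c}) → --a--▸ v7, --a--▸ v8
  v7 = 0 | ((0 | 0 + (0 + 0) + a.0\{b}) | (c.(0 + 0))\{c}) → --a--▸ v9
  v8 = a.0 | (0\{b} | (c.(0 + 0))\{c}) → --a--▸ v9
  v9 = 0 | (0\{b} | (c.(0 + 0))\{c}) → deadlocked
Coarsest stable partition (strong bisimilarity classes):
  B0 = {u0, v0}
  B1 = {u1, v1}
  B2 = {u4, u6, v4, v6}
  B3 = {u7, u8, v7, v8}
  B4 = {u9, v9}
  B5 = {u5, v5}
  B6 = {u2, v2}
  B7 = {u3, v3}
u0 ∈ B0, v0 ∈ B0 → same block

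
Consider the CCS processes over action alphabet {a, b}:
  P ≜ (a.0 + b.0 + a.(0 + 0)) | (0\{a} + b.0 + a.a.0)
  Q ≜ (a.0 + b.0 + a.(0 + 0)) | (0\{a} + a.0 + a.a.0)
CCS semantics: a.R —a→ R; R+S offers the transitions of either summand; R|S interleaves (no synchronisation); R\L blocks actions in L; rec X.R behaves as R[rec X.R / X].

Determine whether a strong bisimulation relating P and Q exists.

P ≁ Q

LTS(P): 9 reachable states
  p0 = (a.0 + b.0 + a.(0 + 0)) | (0\{a} + b.0 + a.a.0) → --a--▸ p1, --a--▸ p2, --a--▸ p3, --b--▸ p3, --b--▸ p4
  p1 = (0 + 0) | (0\{a} + b.0 + a.a.0) → --a--▸ p5, --b--▸ p6
  p2 = (a.0 + b.0 + a.(0 + 0)) | a.0 → --a--▸ p4, --a--▸ p5, --a--▸ p7, --b--▸ p7
  p3 = 0 | (0\{a} + b.0 + a.a.0) → --a--▸ p7, --b--▸ p8
  p4 = (a.0 + b.0 + a.(0 + 0)) | 0 → --a--▸ p6, --a--▸ p8, --b--▸ p8
  p5 = (0 + 0) | a.0 → --a--▸ p6
  p6 = (0 + 0) | 0 → ∅
  p7 = 0 | a.0 → --a--▸ p8
  p8 = 0 | 0 → ∅
LTS(Q): 9 reachable states
  q0 = (a.0 + b.0 + a.(0 + 0)) | (0\{a} + a.0 + a.a.0) → --a--▸ q1, --a--▸ q2, --a--▸ q3, --a--▸ q4, --b--▸ q4
  q1 = (0 + 0) | (0\{a} + a.0 + a.a.0) → --a--▸ q5, --a--▸ q6
  q2 = (a.0 + b.0 + a.(0 + 0)) | 0 → --a--▸ q5, --a--▸ q7, --b--▸ q7
  q3 = (a.0 + b.0 + a.(0 + 0)) | a.0 → --a--▸ q2, --a--▸ q6, --a--▸ q8, --b--▸ q8
  q4 = 0 | (0\{a} + a.0 + a.a.0) → --a--▸ q7, --a--▸ q8
  q5 = (0 + 0) | 0 → ∅
  q6 = (0 + 0) | a.0 → --a--▸ q5
  q7 = 0 | 0 → ∅
  q8 = 0 | a.0 → --a--▸ q7
Bisimilarity quotient blocks:
  B0 = {p0}
  B1 = {p1, p3}
  B2 = {p5, p7, q6, q8}
  B3 = {p6, p8, q5, q7}
  B4 = {p2, q3}
  B5 = {p4, q2}
  B6 = {q0}
  B7 = {q1, q4}
p0 ∈ B0, q0 ∈ B6 → different blocks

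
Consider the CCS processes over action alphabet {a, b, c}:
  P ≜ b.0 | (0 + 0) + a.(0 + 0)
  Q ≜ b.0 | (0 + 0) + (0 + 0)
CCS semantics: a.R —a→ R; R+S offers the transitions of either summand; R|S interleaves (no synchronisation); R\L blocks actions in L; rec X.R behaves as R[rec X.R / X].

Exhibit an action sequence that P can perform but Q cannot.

a

Reachable graph of P (3 states):
  u0 = b.0 | (0 + 0) + a.(0 + 0) has moves ··a··> u1, ··b··> u2
  u1 = 0 + 0 has moves ·
  u2 = 0 | (0 + 0) has moves ·
Reachable graph of Q (2 states):
  v0 = b.0 | (0 + 0) + (0 + 0) has moves ··b··> v1
  v1 = 0 | (0 + 0) has moves ·
Run σ = ⟨a⟩ on P: start {u0}
  after a @ step 1: {u1}
  ✓ P
Run σ = ⟨a⟩ on Q: start {v0}
  after a @ step 1: ∅  — Q cannot continue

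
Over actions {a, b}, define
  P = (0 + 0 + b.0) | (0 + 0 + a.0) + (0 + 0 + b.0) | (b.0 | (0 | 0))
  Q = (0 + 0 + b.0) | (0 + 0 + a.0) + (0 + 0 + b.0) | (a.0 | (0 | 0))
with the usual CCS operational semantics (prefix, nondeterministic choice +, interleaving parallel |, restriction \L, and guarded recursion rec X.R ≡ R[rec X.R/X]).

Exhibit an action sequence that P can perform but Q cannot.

bb

LTS(P): 7 reachable states
  p0 = (0 + 0 + b.0) | (0 + 0 + a.0) + (0 + 0 + b.0) | (b.0 | (0 | 0)) has moves —a→ p1, —b→ p2, —b→ p3, —b→ p4
  p1 = (0 + 0 + b.0) | 0 has moves —b→ p5
  p2 = (0 + 0 + b.0) | (0 | (0 | 0)) has moves —b→ p6
  p3 = 0 | (0 + 0 + a.0) has moves —a→ p5
  p4 = 0 | (b.0 | (0 | 0)) has moves —b→ p6
  p5 = 0 | 0 has moves ∅
  p6 = 0 | (0 | (0 | 0)) has moves ∅
LTS(Q): 7 reachable states
  q0 = (0 + 0 + b.0) | (0 + 0 + a.0) + (0 + 0 + b.0) | (a.0 | (0 | 0)) has moves —a→ q1, —a→ q2, —b→ q3, —b→ q4
  q1 = (0 + 0 + b.0) | (0 | (0 | 0)) has moves —b→ q5
  q2 = (0 + 0 + b.0) | 0 has moves —b→ q6
  q3 = 0 | (0 + 0 + a.0) has moves —a→ q6
  q4 = 0 | (a.0 | (0 | 0)) has moves —a→ q5
  q5 = 0 | (0 | (0 | 0)) has moves ∅
  q6 = 0 | 0 has moves ∅
Run σ = ⟨bb⟩ on P: start {p0}
  step 1 (b): {p2, p3, p4}
  step 2 (b): {p6}
  — P admits the full trace.
Run σ = ⟨bb⟩ on Q: start {q0}
  step 1 (b): {q3, q4}
  step 2 (b): ∅  — Q cannot continue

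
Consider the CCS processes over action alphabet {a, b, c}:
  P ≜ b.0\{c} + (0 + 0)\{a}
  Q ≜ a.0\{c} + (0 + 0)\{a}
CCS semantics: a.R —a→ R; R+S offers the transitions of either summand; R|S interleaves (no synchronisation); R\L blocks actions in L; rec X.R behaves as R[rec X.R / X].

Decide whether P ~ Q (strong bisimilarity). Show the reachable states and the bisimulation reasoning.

P ≁ Q

Reachable graph of P (2 states):
  m0 = b.0\{c} + (0 + 0)\{a} ⊢ —b→ m1
  m1 = 0\{c} ⊢ deadlocked
Reachable graph of Q (2 states):
  n0 = a.0\{c} + (0 + 0)\{a} ⊢ —a→ n1
  n1 = 0\{c} ⊢ deadlocked
Coarsest stable partition (strong bisimilarity classes):
  B0 = {m0}
  B1 = {m1, n1}
  B2 = {n0}
m0 ∈ B0, n0 ∈ B2 → different blocks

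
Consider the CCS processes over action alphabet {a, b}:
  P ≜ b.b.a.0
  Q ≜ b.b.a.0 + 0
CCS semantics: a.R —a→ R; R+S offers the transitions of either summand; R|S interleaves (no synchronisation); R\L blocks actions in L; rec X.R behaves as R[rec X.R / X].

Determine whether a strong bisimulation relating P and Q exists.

P ~ Q

P's transition system — 4 states:
  s0 = b.b.a.0 | -b-> s1
  s1 = b.a.0 | -b-> s2
  s2 = a.0 | -a-> s3
  s3 = 0 | deadlocked
Q's transition system — 4 states:
  t0 = b.b.a.0 + 0 | -b-> t1
  t1 = b.a.0 | -b-> t2
  t2 = a.0 | -a-> t3
  t3 = 0 | deadlocked
Coarsest stable partition (strong bisimilarity classes):
  B0 = {s0, t0}
  B1 = {s1, t1}
  B2 = {s2, t2}
  B3 = {s3, t3}
s0 ∈ B0, t0 ∈ B0 → same block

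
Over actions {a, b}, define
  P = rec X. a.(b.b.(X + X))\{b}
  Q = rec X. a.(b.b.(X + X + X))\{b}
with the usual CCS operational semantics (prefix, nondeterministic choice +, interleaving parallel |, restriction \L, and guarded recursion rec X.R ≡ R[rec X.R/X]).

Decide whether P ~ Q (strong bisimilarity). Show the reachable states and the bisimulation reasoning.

Reachable graph of P (2 states):
  p0 = rec X. a.(b.b.(X + X))\{b} :: -a-> p1
  p1 = (b.b.((rec X. a.(b.b.(X + X))\{b}) + (rec X. a.(b.b.(X + X))\{b})))\{b} :: (no moves)
Reachable graph of Q (2 states):
  q0 = rec X. a.(b.b.(X + X + X))\{b} :: -a-> q1
  q1 = (b.b.((rec X. a.(b.b.(X + X + X))\{b}) + (rec X. a.(b.b.(X + X + X))\{b}) + (rec X. a.(b.b.(X + X + X))\{b})))\{b} :: (no moves)
Bisimilarity quotient blocks:
  B0 = {p0, q0}
  B1 = {p1, q1}
p0 ∈ B0, q0 ∈ B0 → same block

bisimilar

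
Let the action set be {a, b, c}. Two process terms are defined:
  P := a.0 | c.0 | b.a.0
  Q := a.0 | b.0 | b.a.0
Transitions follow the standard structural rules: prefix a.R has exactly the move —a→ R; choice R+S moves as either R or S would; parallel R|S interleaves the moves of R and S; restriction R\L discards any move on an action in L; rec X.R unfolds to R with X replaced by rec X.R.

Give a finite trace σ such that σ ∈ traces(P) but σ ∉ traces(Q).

Reachable graph of P (12 states):
  u0 = a.0 | c.0 | b.a.0 | =a=> u1, =b=> u2, =c=> u3
  u1 = 0 | c.0 | b.a.0 | =b=> u4, =c=> u5
  u2 = a.0 | c.0 | a.0 | =a=> u4, =a=> u6, =c=> u7
  u3 = a.0 | 0 | b.a.0 | =a=> u5, =b=> u7
  u4 = 0 | c.0 | a.0 | =a=> u8, =c=> u9
  u5 = 0 | 0 | b.a.0 | =b=> u9
  u6 = a.0 | c.0 | 0 | =a=> u8, =c=> u10
  u7 = a.0 | 0 | a.0 | =a=> u10, =a=> u9
  u8 = 0 | c.0 | 0 | =c=> u11
  u9 = 0 | 0 | a.0 | =a=> u11
  u10 = a.0 | 0 | 0 | =a=> u11
  u11 = 0 | 0 | 0 | (no moves)
Reachable graph of Q (12 states):
  v0 = a.0 | b.0 | b.a.0 | =a=> v1, =b=> v2, =b=> v3
  v1 = 0 | b.0 | b.a.0 | =b=> v4, =b=> v5
  v2 = a.0 | 0 | b.a.0 | =a=> v4, =b=> v6
  v3 = a.0 | b.0 | a.0 | =a=> v5, =a=> v7, =b=> v6
  v4 = 0 | 0 | b.a.0 | =b=> v8
  v5 = 0 | b.0 | a.0 | =a=> v9, =b=> v8
  v6 = a.0 | 0 | a.0 | =a=> v10, =a=> v8
  v7 = a.0 | b.0 | 0 | =a=> v9, =b=> v10
  v8 = 0 | 0 | a.0 | =a=> v11
  v9 = 0 | b.0 | 0 | =b=> v11
  v10 = a.0 | 0 | 0 | =a=> v11
  v11 = 0 | 0 | 0 | (no moves)
Trace ⟨c⟩ through P, begin at {u0}:
  step 1 (c): {u3}
  — P admits the full trace.
Trace ⟨c⟩ through Q, begin at {v0}:
  step 1 (c): ∅  — Q cannot continue

c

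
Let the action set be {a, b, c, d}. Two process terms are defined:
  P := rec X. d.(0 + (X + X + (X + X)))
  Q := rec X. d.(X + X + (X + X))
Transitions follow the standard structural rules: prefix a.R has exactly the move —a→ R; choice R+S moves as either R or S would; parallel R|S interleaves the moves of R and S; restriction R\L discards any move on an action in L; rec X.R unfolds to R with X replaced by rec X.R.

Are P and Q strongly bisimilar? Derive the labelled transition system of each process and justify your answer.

LTS(P): 2 reachable states
  u0 = rec X. d.(0 + (X + X + (X + X))) ⊢ =d=> u1
  u1 = 0 + ((rec X. d.(0 + (X + X + (X + X)))) + (rec X. d.(0 + (X + X + (X + X)))) + ((rec X. d.(0 + (X + X + (X + X)))) + (rec X. d.(0 + (X + X + (X + X)))))) ⊢ =d=> u1
LTS(Q): 2 reachable states
  v0 = rec X. d.(X + X + (X + X)) ⊢ =d=> v1
  v1 = (rec X. d.(X + X + (X + X))) + (rec X. d.(X + X + (X + X))) + ((rec X. d.(X + X + (X + X))) + (rec X. d.(X + X + (X + X)))) ⊢ =d=> v1
Partition-refinement fixed point:
  B0 = {u0, u1, v0, v1}
u0 ∈ B0, v0 ∈ B0 → same block

YES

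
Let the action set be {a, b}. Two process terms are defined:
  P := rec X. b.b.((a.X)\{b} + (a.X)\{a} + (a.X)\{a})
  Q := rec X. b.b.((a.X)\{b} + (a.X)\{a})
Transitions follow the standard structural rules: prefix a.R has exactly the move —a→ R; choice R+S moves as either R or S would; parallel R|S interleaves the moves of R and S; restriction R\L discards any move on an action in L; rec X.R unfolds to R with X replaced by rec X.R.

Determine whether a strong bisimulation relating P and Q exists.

YES

Reachable graph of P (4 states):
  u0 = rec X. b.b.((a.X)\{b} + (a.X)\{a} + (a.X)\{a}) → ··b··> u1
  u1 = b.((a.(rec X. b.b.((a.X)\{b} + (a.X)\{a} + (a.X)\{a})))\{b} + (a.(rec X. b.b.((a.X)\{b} + (a.X)\{a} + (a.X)\{a})))\{a} + (a.(rec X. b.b.((a.X)\{b} + (a.X)\{a} + (a.X)\{a})))\{a}) → ··b··> u2
  u2 = (a.(rec X. b.b.((a.X)\{b} + (a.X)\{a} + (a.X)\{a})))\{b} + (a.(rec X. b.b.((a.X)\{b} + (a.X)\{a} + (a.X)\{a})))\{a} + (a.(rec X. b.b.((a.X)\{b} + (a.X)\{a} + (a.X)\{a})))\{a} → ··a··> u3
  u3 = (rec X. b.b.((a.X)\{b} + (a.X)\{a} + (a.X)\{a}))\{b} → ·
Reachable graph of Q (4 states):
  v0 = rec X. b.b.((a.X)\{b} + (a.X)\{a}) → ··b··> v1
  v1 = b.((a.(rec X. b.b.((a.X)\{b} + (a.X)\{a})))\{b} + (a.(rec X. b.b.((a.X)\{b} + (a.X)\{a})))\{a}) → ··b··> v2
  v2 = (a.(rec X. b.b.((a.X)\{b} + (a.X)\{a})))\{b} + (a.(rec X. b.b.((a.X)\{b} + (a.X)\{a})))\{a} → ··a··> v3
  v3 = (rec X. b.b.((a.X)\{b} + (a.X)\{a}))\{b} → ·
Partition-refinement fixed point:
  B0 = {u0, v0}
  B1 = {u1, v1}
  B2 = {u2, v2}
  B3 = {u3, v3}
u0 ∈ B0, v0 ∈ B0 → same block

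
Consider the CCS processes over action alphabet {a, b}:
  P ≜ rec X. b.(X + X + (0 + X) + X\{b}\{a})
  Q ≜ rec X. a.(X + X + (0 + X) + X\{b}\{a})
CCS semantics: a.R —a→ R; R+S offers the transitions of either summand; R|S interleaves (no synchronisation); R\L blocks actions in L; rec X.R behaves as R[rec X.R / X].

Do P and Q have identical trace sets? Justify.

P's transition system — 2 states:
  p0 = rec X. b.(X + X + (0 + X) + X\{b}\{a}) ⊢ =b=> p1
  p1 = (rec X. b.(X + X + (0 + X) + X\{b}\{a})) + (rec X. b.(X + X + (0 + X) + X\{b}\{a})) + (0 + (rec X. b.(X + X + (0 + X) + X\{b}\{a}))) + (rec X. b.(X + X + (0 + X) + X\{b}\{a}))\{b}\{a} ⊢ =b=> p1
Q's transition system — 2 states:
  q0 = rec X. a.(X + X + (0 + X) + X\{b}\{a}) ⊢ =a=> q1
  q1 = (rec X. a.(X + X + (0 + X) + X\{b}\{a})) + (rec X. a.(X + X + (0 + X) + X\{b}\{a})) + (0 + (rec X. a.(X + X + (0 + X) + X\{b}\{a}))) + (rec X. a.(X + X + (0 + X) + X\{b}\{a}))\{b}\{a} ⊢ =a=> q1
Executing b from P (initial set {p0}):
  step 1 (b): {p1}
  — P admits the full trace.
Executing b from Q (initial set {q0}):
  step 1 (b): ∅ (Q stuck)

NO — witness ⟨b⟩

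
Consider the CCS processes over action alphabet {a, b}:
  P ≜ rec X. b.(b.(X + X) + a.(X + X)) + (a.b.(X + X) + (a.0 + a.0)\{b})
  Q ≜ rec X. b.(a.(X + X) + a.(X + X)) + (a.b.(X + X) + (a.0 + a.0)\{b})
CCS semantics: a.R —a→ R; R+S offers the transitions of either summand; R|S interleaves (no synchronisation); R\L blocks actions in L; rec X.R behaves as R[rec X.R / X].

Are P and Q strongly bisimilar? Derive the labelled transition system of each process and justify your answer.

LTS(P): 5 reachable states
  m0 = rec X. b.(b.(X + X) + a.(X + X)) + (a.b.(X + X) + (a.0 + a.0)\{b}) has moves --a--▸ m1, --a--▸ m2, --b--▸ m3
  m1 = 0\{b} has moves ∅
  m2 = b.((rec X. b.(b.(X + X) + a.(X + X)) + (a.b.(X + X) + (a.0 + a.0)\{b})) + (rec X. b.(b.(X + X) + a.(X + X)) + (a.b.(X + X) + (a.0 + a.0)\{b}))) has moves --b--▸ m4
  m3 = b.((rec X. b.(b.(X + X) + a.(X + X)) + (a.b.(X + X) + (a.0 + a.0)\{b})) + (rec X. b.(b.(X + X) + a.(X + X)) + (a.b.(X + X) + (a.0 + a.0)\{b}))) + a.((rec X. b.(b.(X + X) + a.(X + X)) + (a.b.(X + X) + (a.0 + a.0)\{b})) + (rec X. b.(b.(X + X) + a.(X + X)) + (a.b.(X + X) + (a.0 + a.0)\{b}))) has moves --a--▸ m4, --b--▸ m4
  m4 = (rec X. b.(b.(X + X) + a.(X + X)) + (a.b.(X + X) + (a.0 + a.0)\{b})) + (rec X. b.(b.(X + X) + a.(X + X)) + (a.b.(X + X) + (a.0 + a.0)\{b})) has moves --a--▸ m1, --a--▸ m2, --b--▸ m3
LTS(Q): 5 reachable states
  n0 = rec X. b.(a.(X + X) + a.(X + X)) + (a.b.(X + X) + (a.0 + a.0)\{b}) has moves --a--▸ n1, --a--▸ n2, --b--▸ n3
  n1 = 0\{b} has moves ∅
  n2 = b.((rec X. b.(a.(X + X) + a.(X + X)) + (a.b.(X + X) + (a.0 + a.0)\{b})) + (rec X. b.(a.(X + X) + a.(X + X)) + (a.b.(X + X) + (a.0 + a.0)\{b}))) has moves --b--▸ n4
  n3 = a.((rec X. b.(a.(X + X) + a.(X + X)) + (a.b.(X + X) + (a.0 + a.0)\{b})) + (rec X. b.(a.(X + X) + a.(X + X)) + (a.b.(X + X) + (a.0 + a.0)\{b}))) + a.((rec X. b.(a.(X + X) + a.(X + X)) + (a.b.(X + X) + (a.0 + a.0)\{b})) + (rec X. b.(a.(X + X) + a.(X + X)) + (a.b.(X + X) + (a.0 + a.0)\{b}))) has moves --a--▸ n4
  n4 = (rec X. b.(a.(X + X) + a.(X + X)) + (a.b.(X + X) + (a.0 + a.0)\{b})) + (rec X. b.(a.(X + X) + a.(X + X)) + (a.b.(X + X) + (a.0 + a.0)\{b})) has moves --a--▸ n1, --a--▸ n2, --b--▸ n3
Partition-refinement fixed point:
  B0 = {m0, m4}
  B1 = {m2}
  B2 = {m1, n1}
  B3 = {m3}
  B4 = {n0, n4}
  B5 = {n2}
  B6 = {n3}
m0 ∈ B0, n0 ∈ B4 → different blocks

NO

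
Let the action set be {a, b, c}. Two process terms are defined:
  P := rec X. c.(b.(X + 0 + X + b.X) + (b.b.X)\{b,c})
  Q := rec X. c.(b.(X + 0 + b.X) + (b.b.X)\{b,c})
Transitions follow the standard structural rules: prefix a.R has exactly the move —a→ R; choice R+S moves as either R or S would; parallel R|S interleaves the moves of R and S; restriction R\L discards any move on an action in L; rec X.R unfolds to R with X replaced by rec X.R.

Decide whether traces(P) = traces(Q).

Reachable graph of P (3 states):
  m0 = rec X. c.(b.(X + 0 + X + b.X) + (b.b.X)\{b,c}) → ··c··> m1
  m1 = b.((rec X. c.(b.(X + 0 + X + b.X) + (b.b.X)\{b,c})) + 0 + (rec X. c.(b.(X + 0 + X + b.X) + (b.b.X)\{b,c})) + b.(rec X. c.(b.(X + 0 + X + b.X) + (b.b.X)\{b,c}))) + (b.b.(rec X. c.(b.(X + 0 + X + b.X) + (b.b.X)\{b,c})))\{b,c} → ··b··> m2
  m2 = (rec X. c.(b.(X + 0 + X + b.X) + (b.b.X)\{b,c})) + 0 + (rec X. c.(b.(X + 0 + X + b.X) + (b.b.X)\{b,c})) + b.(rec X. c.(b.(X + 0 + X + b.X) + (b.b.X)\{b,c})) → ··b··> m0, ··c··> m1
Reachable graph of Q (3 states):
  n0 = rec X. c.(b.(X + 0 + b.X) + (b.b.X)\{b,c}) → ··c··> n1
  n1 = b.((rec X. c.(b.(X + 0 + b.X) + (b.b.X)\{b,c})) + 0 + b.(rec X. c.(b.(X + 0 + b.X) + (b.b.X)\{b,c}))) + (b.b.(rec X. c.(b.(X + 0 + b.X) + (b.b.X)\{b,c})))\{b,c} → ··b··> n2
  n2 = (rec X. c.(b.(X + 0 + b.X) + (b.b.X)\{b,c})) + 0 + b.(rec X. c.(b.(X + 0 + b.X) + (b.b.X)\{b,c})) → ··b··> n0, ··c··> n1
Partition-refinement fixed point:
  B0 = {m0, n0}
  B1 = {m1, n1}
  B2 = {m2, n2}
m0 ∈ B0, n0 ∈ B0 → same block
Bisimilar ⇒ trace-equivalent.

YES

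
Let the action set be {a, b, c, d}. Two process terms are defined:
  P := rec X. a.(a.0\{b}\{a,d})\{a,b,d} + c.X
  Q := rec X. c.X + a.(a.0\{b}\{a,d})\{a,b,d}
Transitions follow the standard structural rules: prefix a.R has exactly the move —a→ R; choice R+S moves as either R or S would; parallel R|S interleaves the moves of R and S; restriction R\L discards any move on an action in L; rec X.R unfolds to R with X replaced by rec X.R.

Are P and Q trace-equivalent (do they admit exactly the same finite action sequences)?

Reachable graph of P (2 states):
  m0 = rec X. a.(a.0\{b}\{a,d})\{a,b,d} + c.X :: —a→ m1, —c→ m0
  m1 = (a.0\{b}\{a,d})\{a,b,d} :: deadlocked
Reachable graph of Q (2 states):
  n0 = rec X. c.X + a.(a.0\{b}\{a,d})\{a,b,d} :: —a→ n1, —c→ n0
  n1 = (a.0\{b}\{a,d})\{a,b,d} :: deadlocked
Partition-refinement fixed point:
  B0 = {m0, n0}
  B1 = {m1, n1}
m0 ∈ B0, n0 ∈ B0 → same block
Bisimilar ⇒ trace-equivalent.

traces(P) = traces(Q)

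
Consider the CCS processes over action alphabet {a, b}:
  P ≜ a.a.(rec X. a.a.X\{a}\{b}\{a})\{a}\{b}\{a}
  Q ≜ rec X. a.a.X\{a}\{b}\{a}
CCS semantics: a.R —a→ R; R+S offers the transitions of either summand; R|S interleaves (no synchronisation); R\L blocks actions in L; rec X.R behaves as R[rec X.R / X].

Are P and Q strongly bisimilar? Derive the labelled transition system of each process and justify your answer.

bisimilar

Reachable graph of P (3 states):
  u0 = a.a.(rec X. a.a.X\{a}\{b}\{a})\{a}\{b}\{a} has moves =a=> u1
  u1 = a.(rec X. a.a.X\{a}\{b}\{a})\{a}\{b}\{a} has moves =a=> u2
  u2 = (rec X. a.a.X\{a}\{b}\{a})\{a}\{b}\{a} has moves ·
Reachable graph of Q (3 states):
  v0 = rec X. a.a.X\{a}\{b}\{a} has moves =a=> v1
  v1 = a.(rec X. a.a.X\{a}\{b}\{a})\{a}\{b}\{a} has moves =a=> v2
  v2 = (rec X. a.a.X\{a}\{b}\{a})\{a}\{b}\{a} has moves ·
Partition-refinement fixed point:
  B0 = {u0, v0}
  B1 = {u1, v1}
  B2 = {u2, v2}
u0 ∈ B0, v0 ∈ B0 → same block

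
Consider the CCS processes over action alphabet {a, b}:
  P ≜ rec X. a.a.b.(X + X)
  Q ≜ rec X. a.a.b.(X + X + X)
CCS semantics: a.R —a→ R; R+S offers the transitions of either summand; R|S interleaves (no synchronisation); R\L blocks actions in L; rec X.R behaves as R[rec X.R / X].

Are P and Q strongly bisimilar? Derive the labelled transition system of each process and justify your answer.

LTS(P): 4 reachable states
  u0 = rec X. a.a.b.(X + X) ⊢ —a→ u1
  u1 = a.b.((rec X. a.a.b.(X + X)) + (rec X. a.a.b.(X + X))) ⊢ —a→ u2
  u2 = b.((rec X. a.a.b.(X + X)) + (rec X. a.a.b.(X + X))) ⊢ —b→ u3
  u3 = (rec X. a.a.b.(X + X)) + (rec X. a.a.b.(X + X)) ⊢ —a→ u1
LTS(Q): 4 reachable states
  v0 = rec X. a.a.b.(X + X + X) ⊢ —a→ v1
  v1 = a.b.((rec X. a.a.b.(X + X + X)) + (rec X. a.a.b.(X + X + X)) + (rec X. a.a.b.(X + X + X))) ⊢ —a→ v2
  v2 = b.((rec X. a.a.b.(X + X + X)) + (rec X. a.a.b.(X + X + X)) + (rec X. a.a.b.(X + X + X))) ⊢ —b→ v3
  v3 = (rec X. a.a.b.(X + X + X)) + (rec X. a.a.b.(X + X + X)) + (rec X. a.a.b.(X + X + X)) ⊢ —a→ v1
Partition-refinement fixed point:
  B0 = {u0, u3, v0, v3}
  B1 = {u1, v1}
  B2 = {u2, v2}
u0 ∈ B0, v0 ∈ B0 → same block

P ~ Q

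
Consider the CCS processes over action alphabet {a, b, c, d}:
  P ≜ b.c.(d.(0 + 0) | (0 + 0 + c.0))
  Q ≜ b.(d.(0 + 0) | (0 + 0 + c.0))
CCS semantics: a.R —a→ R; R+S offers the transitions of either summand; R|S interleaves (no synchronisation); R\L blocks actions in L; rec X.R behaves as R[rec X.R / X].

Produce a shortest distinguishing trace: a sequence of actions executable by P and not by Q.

P's transition system — 6 states:
  u0 = b.c.(d.(0 + 0) | (0 + 0 + c.0)) ⊢ =b=> u1
  u1 = c.(d.(0 + 0) | (0 + 0 + c.0)) ⊢ =c=> u2
  u2 = d.(0 + 0) | (0 + 0 + c.0) ⊢ =c=> u3, =d=> u4
  u3 = d.(0 + 0) | 0 ⊢ =d=> u5
  u4 = (0 + 0) | (0 + 0 + c.0) ⊢ =c=> u5
  u5 = (0 + 0) | 0 ⊢ ∅
Q's transition system — 5 states:
  v0 = b.(d.(0 + 0) | (0 + 0 + c.0)) ⊢ =b=> v1
  v1 = d.(0 + 0) | (0 + 0 + c.0) ⊢ =c=> v2, =d=> v3
  v2 = d.(0 + 0) | 0 ⊢ =d=> v4
  v3 = (0 + 0) | (0 + 0 + c.0) ⊢ =c=> v4
  v4 = (0 + 0) | 0 ⊢ ∅
Trace ⟨bcc⟩ through P, begin at {u0}:
  after b @ step 1: {u1}
  after c @ step 2: {u2}
  after c @ step 3: {u3}
  — P admits the full trace.
Trace ⟨bcc⟩ through Q, begin at {v0}:
  after b @ step 1: {v1}
  after c @ step 2: {v2}
  after c @ step 3: ∅ (Q stuck)

bcc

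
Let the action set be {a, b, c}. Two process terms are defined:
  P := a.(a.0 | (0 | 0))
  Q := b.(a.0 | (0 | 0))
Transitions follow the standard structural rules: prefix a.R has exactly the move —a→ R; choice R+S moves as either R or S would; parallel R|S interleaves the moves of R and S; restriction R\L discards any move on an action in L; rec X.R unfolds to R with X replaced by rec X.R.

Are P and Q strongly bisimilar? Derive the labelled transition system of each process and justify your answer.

P ≁ Q

Reachable graph of P (3 states):
  m0 = a.(a.0 | (0 | 0)) :: -a-> m1
  m1 = a.0 | (0 | 0) :: -a-> m2
  m2 = 0 | (0 | 0) :: deadlocked
Reachable graph of Q (3 states):
  n0 = b.(a.0 | (0 | 0)) :: -b-> n1
  n1 = a.0 | (0 | 0) :: -a-> n2
  n2 = 0 | (0 | 0) :: deadlocked
Bisimilarity quotient blocks:
  B0 = {m0}
  B1 = {m1, n1}
  B2 = {m2, n2}
  B3 = {n0}
m0 ∈ B0, n0 ∈ B3 → different blocks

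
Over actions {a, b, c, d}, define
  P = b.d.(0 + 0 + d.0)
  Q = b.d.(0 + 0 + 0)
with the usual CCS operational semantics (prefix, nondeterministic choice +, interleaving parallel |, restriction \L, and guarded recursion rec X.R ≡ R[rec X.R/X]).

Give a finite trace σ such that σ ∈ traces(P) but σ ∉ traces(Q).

Reachable graph of P (4 states):
  u0 = b.d.(0 + 0 + d.0) :: —b→ u1
  u1 = d.(0 + 0 + d.0) :: —d→ u2
  u2 = 0 + 0 + d.0 :: —d→ u3
  u3 = 0 :: ·
Reachable graph of Q (3 states):
  v0 = b.d.(0 + 0 + 0) :: —b→ v1
  v1 = d.(0 + 0 + 0) :: —d→ v2
  v2 = 0 + 0 + 0 :: ·
Executing bdd from P (initial set {u0}):
  step 1 (b): {u1}
  step 2 (d): {u2}
  step 3 (d): {u3}
  ✓ P
Executing bdd from Q (initial set {v0}):
  step 1 (b): {v1}
  step 2 (d): {v2}
  step 3 (d): no successor for Q

bdd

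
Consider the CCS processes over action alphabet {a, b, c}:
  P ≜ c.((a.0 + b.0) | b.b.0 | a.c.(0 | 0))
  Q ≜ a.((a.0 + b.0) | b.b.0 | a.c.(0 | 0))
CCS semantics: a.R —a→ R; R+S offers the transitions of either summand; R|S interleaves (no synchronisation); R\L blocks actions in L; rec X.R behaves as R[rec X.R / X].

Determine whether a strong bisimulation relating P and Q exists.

P's transition system — 19 states:
  m0 = c.((a.0 + b.0) | b.b.0 | a.c.(0 | 0)) :: -c-> m1
  m1 = (a.0 + b.0) | b.b.0 | a.c.(0 | 0) :: -a-> m2, -a-> m3, -b-> m3, -b-> m4
  m2 = (a.0 + b.0) | b.b.0 | c.(0 | 0) :: -a-> m5, -b-> m5, -b-> m6, -c-> m7
  m3 = 0 | b.b.0 | a.c.(0 | 0) :: -a-> m5, -b-> m8
  m4 = (a.0 + b.0) | b.0 | a.c.(0 | 0) :: -a-> m6, -a-> m8, -b-> m8, -b-> m9
  m5 = 0 | b.b.0 | c.(0 | 0) :: -b-> m10, -c-> m11
  m6 = (a.0 + b.0) | b.0 | c.(0 | 0) :: -a-> m10, -b-> m10, -b-> m12, -c-> m13
  m7 = (a.0 + b.0) | b.b.0 | (0 | 0) :: -a-> m11, -b-> m11, -b-> m13
  m8 = 0 | b.0 | a.c.(0 | 0) :: -a-> m10, -b-> m14
  m9 = (a.0 + b.0) | 0 | a.c.(0 | 0) :: -a-> m12, -a-> m14, -b-> m14
  m10 = 0 | b.0 | c.(0 | 0) :: -b-> m15, -c-> m16
  m11 = 0 | b.b.0 | (0 | 0) :: -b-> m16
  m12 = (a.0 + b.0) | 0 | c.(0 | 0) :: -a-> m15, -b-> m15, -c-> m17
  m13 = (a.0 + b.0) | b.0 | (0 | 0) :: -a-> m16, -b-> m16, -b-> m17
  m14 = 0 | 0 | a.c.(0 | 0) :: -a-> m15
  m15 = 0 | 0 | c.(0 | 0) :: -c-> m18
  m16 = 0 | b.0 | (0 | 0) :: -b-> m18
  m17 = (a.0 + b.0) | 0 | (0 | 0) :: -a-> m18, -b-> m18
  m18 = 0 | 0 | (0 | 0) :: ·
Q's transition system — 19 states:
  n0 = a.((a.0 + b.0) | b.b.0 | a.c.(0 | 0)) :: -a-> n1
  n1 = (a.0 + b.0) | b.b.0 | a.c.(0 | 0) :: -a-> n2, -a-> n3, -b-> n3, -b-> n4
  n2 = (a.0 + b.0) | b.b.0 | c.(0 | 0) :: -a-> n5, -b-> n5, -b-> n6, -c-> n7
  n3 = 0 | b.b.0 | a.c.(0 | 0) :: -a-> n5, -b-> n8
  n4 = (a.0 + b.0) | b.0 | a.c.(0 | 0) :: -a-> n6, -a-> n8, -b-> n8, -b-> n9
  n5 = 0 | b.b.0 | c.(0 | 0) :: -b-> n10, -c-> n11
  n6 = (a.0 + b.0) | b.0 | c.(0 | 0) :: -a-> n10, -b-> n10, -b-> n12, -c-> n13
  n7 = (a.0 + b.0) | b.b.0 | (0 | 0) :: -a-> n11, -b-> n11, -b-> n13
  n8 = 0 | b.0 | a.c.(0 | 0) :: -a-> n10, -b-> n14
  n9 = (a.0 + b.0) | 0 | a.c.(0 | 0) :: -a-> n12, -a-> n14, -b-> n14
  n10 = 0 | b.0 | c.(0 | 0) :: -b-> n15, -c-> n16
  n11 = 0 | b.b.0 | (0 | 0) :: -b-> n16
  n12 = (a.0 + b.0) | 0 | c.(0 | 0) :: -a-> n15, -b-> n15, -c-> n17
  n13 = (a.0 + b.0) | b.0 | (0 | 0) :: -a-> n16, -b-> n16, -b-> n17
  n14 = 0 | 0 | a.c.(0 | 0) :: -a-> n15
  n15 = 0 | 0 | c.(0 | 0) :: -c-> n18
  n16 = 0 | b.0 | (0 | 0) :: -b-> n18
  n17 = (a.0 + b.0) | 0 | (0 | 0) :: -a-> n18, -b-> n18
  n18 = 0 | 0 | (0 | 0) :: ·
Partition-refinement fixed point:
  B0 = {m0}
  B1 = {m1, n1}
  B2 = {m4, n4}
  B3 = {m8, n8}
  B4 = {m10, n10}
  B5 = {m16, n16}
  B6 = {m18, n18}
  B7 = {m15, n15}
  B8 = {m14, n14}
  B9 = {m6, n6}
  B10 = {m12, n12}
  B11 = {m17, n17}
  B12 = {m13, n13}
  B13 = {m9, n9}
  B14 = {m3, n3}
  B15 = {m5, n5}
  B16 = {m11, n11}
  B17 = {m2, n2}
  B18 = {m7, n7}
  B19 = {n0}
m0 ∈ B0, n0 ∈ B19 → different blocks

not bisimilar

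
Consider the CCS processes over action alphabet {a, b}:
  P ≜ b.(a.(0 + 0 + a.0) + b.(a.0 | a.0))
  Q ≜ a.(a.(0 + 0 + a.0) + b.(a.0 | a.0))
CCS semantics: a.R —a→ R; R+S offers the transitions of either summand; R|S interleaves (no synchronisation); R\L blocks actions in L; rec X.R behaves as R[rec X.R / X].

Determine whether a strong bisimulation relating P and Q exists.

NO

Reachable graph of P (8 states):
  u0 = b.(a.(0 + 0 + a.0) + b.(a.0 | a.0)) ⊢ =b=> u1
  u1 = a.(0 + 0 + a.0) + b.(a.0 | a.0) ⊢ =a=> u2, =b=> u3
  u2 = 0 + 0 + a.0 ⊢ =a=> u4
  u3 = a.0 | a.0 ⊢ =a=> u5, =a=> u6
  u4 = 0 ⊢ stopped
  u5 = 0 | a.0 ⊢ =a=> u7
  u6 = a.0 | 0 ⊢ =a=> u7
  u7 = 0 | 0 ⊢ stopped
Reachable graph of Q (8 states):
  v0 = a.(a.(0 + 0 + a.0) + b.(a.0 | a.0)) ⊢ =a=> v1
  v1 = a.(0 + 0 + a.0) + b.(a.0 | a.0) ⊢ =a=> v2, =b=> v3
  v2 = 0 + 0 + a.0 ⊢ =a=> v4
  v3 = a.0 | a.0 ⊢ =a=> v5, =a=> v6
  v4 = 0 ⊢ stopped
  v5 = 0 | a.0 ⊢ =a=> v7
  v6 = a.0 | 0 ⊢ =a=> v7
  v7 = 0 | 0 ⊢ stopped
Bisimilarity quotient blocks:
  B0 = {u0}
  B1 = {u1, v1}
  B2 = {u3, v3}
  B3 = {u2, u5, u6, v2, v5, v6}
  B4 = {u4, u7, v4, v7}
  B5 = {v0}
u0 ∈ B0, v0 ∈ B5 → different blocks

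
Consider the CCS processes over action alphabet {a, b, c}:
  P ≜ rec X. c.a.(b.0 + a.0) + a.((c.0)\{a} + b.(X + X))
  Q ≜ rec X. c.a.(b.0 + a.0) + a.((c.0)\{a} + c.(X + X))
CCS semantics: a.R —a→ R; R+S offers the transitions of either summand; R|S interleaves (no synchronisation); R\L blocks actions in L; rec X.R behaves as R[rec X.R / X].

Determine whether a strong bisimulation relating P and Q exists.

P's transition system — 7 states:
  s0 = rec X. c.a.(b.0 + a.0) + a.((c.0)\{a} + b.(X + X)) → =a=> s1, =c=> s2
  s1 = (c.0)\{a} + b.((rec X. c.a.(b.0 + a.0) + a.((c.0)\{a} + b.(X + X))) + (rec X. c.a.(b.0 + a.0) + a.((c.0)\{a} + b.(X + X)))) → =b=> s3, =c=> s4
  s2 = a.(b.0 + a.0) → =a=> s5
  s3 = (rec X. c.a.(b.0 + a.0) + a.((c.0)\{a} + b.(X + X))) + (rec X. c.a.(b.0 + a.0) + a.((c.0)\{a} + b.(X + X))) → =a=> s1, =c=> s2
  s4 = 0\{a} → deadlocked
  s5 = b.0 + a.0 → =a=> s6, =b=> s6
  s6 = 0 → deadlocked
Q's transition system — 7 states:
  t0 = rec X. c.a.(b.0 + a.0) + a.((c.0)\{a} + c.(X + X)) → =a=> t1, =c=> t2
  t1 = (c.0)\{a} + c.((rec X. c.a.(b.0 + a.0) + a.((c.0)\{a} + c.(X + X))) + (rec X. c.a.(b.0 + a.0) + a.((c.0)\{a} + c.(X + X)))) → =c=> t3, =c=> t4
  t2 = a.(b.0 + a.0) → =a=> t5
  t3 = (rec X. c.a.(b.0 + a.0) + a.((c.0)\{a} + c.(X + X))) + (rec X. c.a.(b.0 + a.0) + a.((c.0)\{a} + c.(X + X))) → =a=> t1, =c=> t2
  t4 = 0\{a} → deadlocked
  t5 = b.0 + a.0 → =a=> t6, =b=> t6
  t6 = 0 → deadlocked
Bisimilarity quotient blocks:
  B0 = {s0, s3}
  B1 = {s2, t2}
  B2 = {s5, t5}
  B3 = {s4, s6, t4, t6}
  B4 = {s1}
  B5 = {t0, t3}
  B6 = {t1}
s0 ∈ B0, t0 ∈ B5 → different blocks

not bisimilar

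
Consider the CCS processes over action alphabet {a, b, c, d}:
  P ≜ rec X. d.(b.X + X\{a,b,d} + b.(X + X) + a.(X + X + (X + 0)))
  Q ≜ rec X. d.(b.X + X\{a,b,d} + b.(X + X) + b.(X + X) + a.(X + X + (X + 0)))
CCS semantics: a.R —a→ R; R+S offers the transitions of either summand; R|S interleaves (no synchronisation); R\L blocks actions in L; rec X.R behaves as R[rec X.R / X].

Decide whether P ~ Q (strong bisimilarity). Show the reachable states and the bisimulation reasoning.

bisimilar

Reachable graph of P (4 states):
  u0 = rec X. d.(b.X + X\{a,b,d} + b.(X + X) + a.(X + X + (X + 0))) :: -d-> u1
  u1 = b.(rec X. d.(b.X + X\{a,b,d} + b.(X + X) + a.(X + X + (X + 0)))) + (rec X. d.(b.X + X\{a,b,d} + b.(X + X) + a.(X + X + (X + 0))))\{a,b,d} + b.((rec X. d.(b.X + X\{a,b,d} + b.(X + X) + a.(X + X + (X + 0)))) + (rec X. d.(b.X + X\{a,b,d} + b.(X + X) + a.(X + X + (X + 0))))) + a.((rec X. d.(b.X + X\{a,b,d} + b.(X + X) + a.(X + X + (X + 0)))) + (rec X. d.(b.X + X\{a,b,d} + b.(X + X) + a.(X + X + (X + 0)))) + ((rec X. d.(b.X + X\{a,b,d} + b.(X + X) + a.(X + X + (X + 0)))) + 0)) :: -a-> u2, -b-> u0, -b-> u3
  u2 = (rec X. d.(b.X + X\{a,b,d} + b.(X + X) + a.(X + X + (X + 0)))) + (rec X. d.(b.X + X\{a,b,d} + b.(X + X) + a.(X + X + (X + 0)))) + ((rec X. d.(b.X + X\{a,b,d} + b.(X + X) + a.(X + X + (X + 0)))) + 0) :: -d-> u1
  u3 = (rec X. d.(b.X + X\{a,b,d} + b.(X + X) + a.(X + X + (X + 0)))) + (rec X. d.(b.X + X\{a,b,d} + b.(X + X) + a.(X + X + (X + 0)))) :: -d-> u1
Reachable graph of Q (4 states):
  v0 = rec X. d.(b.X + X\{a,b,d} + b.(X + X) + b.(X + X) + a.(X + X + (X + 0))) :: -d-> v1
  v1 = b.(rec X. d.(b.X + X\{a,b,d} + b.(X + X) + b.(X + X) + a.(X + X + (X + 0)))) + (rec X. d.(b.X + X\{a,b,d} + b.(X + X) + b.(X + X) + a.(X + X + (X + 0))))\{a,b,d} + b.((rec X. d.(b.X + X\{a,b,d} + b.(X + X) + b.(X + X) + a.(X + X + (X + 0)))) + (rec X. d.(b.X + X\{a,b,d} + b.(X + X) + b.(X + X) + a.(X + X + (X + 0))))) + b.((rec X. d.(b.X + X\{a,b,d} + b.(X + X) + b.(X + X) + a.(X + X + (X + 0)))) + (rec X. d.(b.X + X\{a,b,d} + b.(X + X) + b.(X + X) + a.(X + X + (X + 0))))) + a.((rec X. d.(b.X + X\{a,b,d} + b.(X + X) + b.(X + X) + a.(X + X + (X + 0)))) + (rec X. d.(b.X + X\{a,b,d} + b.(X + X) + b.(X + X) + a.(X + X + (X + 0)))) + ((rec X. d.(b.X + X\{a,b,d} + b.(X + X) + b.(X + X) + a.(X + X + (X + 0)))) + 0)) :: -a-> v2, -b-> v0, -b-> v3
  v2 = (rec X. d.(b.X + X\{a,b,d} + b.(X + X) + b.(X + X) + a.(X + X + (X + 0)))) + (rec X. d.(b.X + X\{a,b,d} + b.(X + X) + b.(X + X) + a.(X + X + (X + 0)))) + ((rec X. d.(b.X + X\{a,b,d} + b.(X + X) + b.(X + X) + a.(X + X + (X + 0)))) + 0) :: -d-> v1
  v3 = (rec X. d.(b.X + X\{a,b,d} + b.(X + X) + b.(X + X) + a.(X + X + (X + 0)))) + (rec X. d.(b.X + X\{a,b,d} + b.(X + X) + b.(X + X) + a.(X + X + (X + 0)))) :: -d-> v1
Partition-refinement fixed point:
  B0 = {u0, u2, u3, v0, v2, v3}
  B1 = {u1, v1}
u0 ∈ B0, v0 ∈ B0 → same block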